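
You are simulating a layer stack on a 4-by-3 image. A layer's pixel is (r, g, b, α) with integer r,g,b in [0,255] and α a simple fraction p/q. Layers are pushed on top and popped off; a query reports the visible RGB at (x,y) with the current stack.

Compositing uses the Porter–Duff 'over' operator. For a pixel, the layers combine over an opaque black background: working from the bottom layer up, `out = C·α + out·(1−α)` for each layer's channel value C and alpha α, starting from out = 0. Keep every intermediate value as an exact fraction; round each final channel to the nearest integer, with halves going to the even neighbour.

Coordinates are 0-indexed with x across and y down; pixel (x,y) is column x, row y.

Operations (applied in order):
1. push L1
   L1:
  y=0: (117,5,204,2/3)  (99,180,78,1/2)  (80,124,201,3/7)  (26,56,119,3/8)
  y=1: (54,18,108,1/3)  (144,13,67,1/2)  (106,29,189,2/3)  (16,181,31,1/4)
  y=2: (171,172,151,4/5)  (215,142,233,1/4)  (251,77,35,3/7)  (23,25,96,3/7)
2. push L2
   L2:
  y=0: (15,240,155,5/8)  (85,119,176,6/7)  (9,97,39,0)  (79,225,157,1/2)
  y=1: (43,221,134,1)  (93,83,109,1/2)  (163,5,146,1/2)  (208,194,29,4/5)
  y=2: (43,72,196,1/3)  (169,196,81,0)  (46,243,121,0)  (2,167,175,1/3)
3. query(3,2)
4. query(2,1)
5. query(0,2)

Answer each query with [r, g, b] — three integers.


(3,2) stack=L1,L2; from [0,0,0]:
after L1 α=3/7: [69/7, 75/7, 288/7]
after L2 α=1/3: [152/21, 1319/21, 1801/21]
rounded: [7, 63, 86]

(2,1) stack=L1,L2; from [0,0,0]:
+L1 (α=2/3) → [212/3, 58/3, 126]
+L2 (α=1/2) → [701/6, 73/6, 136]
= [117, 12, 136]

at x=0,y=2 over L1,L2:
+L1 (α=4/5) → [684/5, 688/5, 604/5]
+L2 (α=1/3) → [1583/15, 1736/15, 2188/15]
= [106, 116, 146]


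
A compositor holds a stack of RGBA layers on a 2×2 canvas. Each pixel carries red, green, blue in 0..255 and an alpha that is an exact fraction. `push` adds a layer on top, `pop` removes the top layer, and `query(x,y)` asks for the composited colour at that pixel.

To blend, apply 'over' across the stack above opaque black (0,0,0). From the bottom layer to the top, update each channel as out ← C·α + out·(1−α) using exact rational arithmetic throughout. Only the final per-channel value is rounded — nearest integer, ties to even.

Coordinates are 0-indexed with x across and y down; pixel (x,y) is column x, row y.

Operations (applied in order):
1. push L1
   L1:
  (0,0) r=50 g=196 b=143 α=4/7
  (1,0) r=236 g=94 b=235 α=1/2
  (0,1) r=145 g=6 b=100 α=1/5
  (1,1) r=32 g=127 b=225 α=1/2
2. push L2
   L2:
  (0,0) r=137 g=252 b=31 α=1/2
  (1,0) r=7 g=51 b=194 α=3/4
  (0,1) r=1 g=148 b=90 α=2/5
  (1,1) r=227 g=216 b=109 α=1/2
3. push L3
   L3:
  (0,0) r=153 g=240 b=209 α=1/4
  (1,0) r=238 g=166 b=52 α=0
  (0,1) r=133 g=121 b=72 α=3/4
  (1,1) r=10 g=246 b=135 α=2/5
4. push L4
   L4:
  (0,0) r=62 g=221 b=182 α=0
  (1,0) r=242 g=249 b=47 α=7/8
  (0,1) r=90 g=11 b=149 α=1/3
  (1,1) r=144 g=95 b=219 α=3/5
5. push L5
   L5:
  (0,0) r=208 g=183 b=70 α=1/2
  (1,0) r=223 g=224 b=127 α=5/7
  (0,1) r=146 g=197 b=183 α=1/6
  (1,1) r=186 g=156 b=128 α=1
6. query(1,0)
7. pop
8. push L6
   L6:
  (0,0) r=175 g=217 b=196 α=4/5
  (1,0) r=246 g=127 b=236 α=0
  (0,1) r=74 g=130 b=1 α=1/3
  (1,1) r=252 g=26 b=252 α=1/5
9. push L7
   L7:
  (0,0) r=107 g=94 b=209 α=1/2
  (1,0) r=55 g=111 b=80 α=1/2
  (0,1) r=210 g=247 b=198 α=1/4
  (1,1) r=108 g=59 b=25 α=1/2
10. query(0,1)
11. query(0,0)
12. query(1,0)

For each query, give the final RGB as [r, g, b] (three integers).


(1,0) stack=L1,L2,L3,L4,L5; from [0,0,0]:
+L1 (α=1/2) → [118, 47, 235/2]
+L2 (α=3/4) → [139/4, 50, 1399/8]
+L3 (α=0) → [139/4, 50, 1399/8]
+L4 (α=7/8) → [6915/32, 1793/8, 4031/64]
+L5 (α=5/7) → [24755/112, 6273/28, 24351/224]
rounded: [221, 224, 109]

(0,1) stack=L1,L2,L3,L4,L6,L7; from [0,0,0]:
after L1 α=1/5: [29, 6/5, 20]
after L2 α=2/5: [89/5, 1498/25, 48]
after L3 α=3/4: [521/5, 10573/100, 66]
after L4 α=1/3: [1492/15, 11123/150, 281/3]
after L6 α=1/3: [4094/45, 20873/225, 565/9]
after L7 α=1/4: [1811/15, 19699/150, 1159/12]
→ [121, 131, 97]

query (0,0) [L1,L2,L3,L4,L6,L7] — begin 0,0,0
after L1 α=4/7: [200/7, 112, 572/7]
after L2 α=1/2: [1159/14, 182, 789/14]
after L3 α=1/4: [5619/56, 393/2, 5293/56]
after L4 α=0: [5619/56, 393/2, 5293/56]
after L6 α=4/5: [44819/280, 2129/10, 49197/280]
after L7 α=1/2: [74779/560, 3069/20, 107717/560]
= [134, 153, 192]

query (1,0) [L1,L2,L3,L4,L6,L7] — begin 0,0,0
+L1 (α=1/2) → [118, 47, 235/2]
+L2 (α=3/4) → [139/4, 50, 1399/8]
+L3 (α=0) → [139/4, 50, 1399/8]
+L4 (α=7/8) → [6915/32, 1793/8, 4031/64]
+L6 (α=0) → [6915/32, 1793/8, 4031/64]
+L7 (α=1/2) → [8675/64, 2681/16, 9151/128]
= [136, 168, 71]


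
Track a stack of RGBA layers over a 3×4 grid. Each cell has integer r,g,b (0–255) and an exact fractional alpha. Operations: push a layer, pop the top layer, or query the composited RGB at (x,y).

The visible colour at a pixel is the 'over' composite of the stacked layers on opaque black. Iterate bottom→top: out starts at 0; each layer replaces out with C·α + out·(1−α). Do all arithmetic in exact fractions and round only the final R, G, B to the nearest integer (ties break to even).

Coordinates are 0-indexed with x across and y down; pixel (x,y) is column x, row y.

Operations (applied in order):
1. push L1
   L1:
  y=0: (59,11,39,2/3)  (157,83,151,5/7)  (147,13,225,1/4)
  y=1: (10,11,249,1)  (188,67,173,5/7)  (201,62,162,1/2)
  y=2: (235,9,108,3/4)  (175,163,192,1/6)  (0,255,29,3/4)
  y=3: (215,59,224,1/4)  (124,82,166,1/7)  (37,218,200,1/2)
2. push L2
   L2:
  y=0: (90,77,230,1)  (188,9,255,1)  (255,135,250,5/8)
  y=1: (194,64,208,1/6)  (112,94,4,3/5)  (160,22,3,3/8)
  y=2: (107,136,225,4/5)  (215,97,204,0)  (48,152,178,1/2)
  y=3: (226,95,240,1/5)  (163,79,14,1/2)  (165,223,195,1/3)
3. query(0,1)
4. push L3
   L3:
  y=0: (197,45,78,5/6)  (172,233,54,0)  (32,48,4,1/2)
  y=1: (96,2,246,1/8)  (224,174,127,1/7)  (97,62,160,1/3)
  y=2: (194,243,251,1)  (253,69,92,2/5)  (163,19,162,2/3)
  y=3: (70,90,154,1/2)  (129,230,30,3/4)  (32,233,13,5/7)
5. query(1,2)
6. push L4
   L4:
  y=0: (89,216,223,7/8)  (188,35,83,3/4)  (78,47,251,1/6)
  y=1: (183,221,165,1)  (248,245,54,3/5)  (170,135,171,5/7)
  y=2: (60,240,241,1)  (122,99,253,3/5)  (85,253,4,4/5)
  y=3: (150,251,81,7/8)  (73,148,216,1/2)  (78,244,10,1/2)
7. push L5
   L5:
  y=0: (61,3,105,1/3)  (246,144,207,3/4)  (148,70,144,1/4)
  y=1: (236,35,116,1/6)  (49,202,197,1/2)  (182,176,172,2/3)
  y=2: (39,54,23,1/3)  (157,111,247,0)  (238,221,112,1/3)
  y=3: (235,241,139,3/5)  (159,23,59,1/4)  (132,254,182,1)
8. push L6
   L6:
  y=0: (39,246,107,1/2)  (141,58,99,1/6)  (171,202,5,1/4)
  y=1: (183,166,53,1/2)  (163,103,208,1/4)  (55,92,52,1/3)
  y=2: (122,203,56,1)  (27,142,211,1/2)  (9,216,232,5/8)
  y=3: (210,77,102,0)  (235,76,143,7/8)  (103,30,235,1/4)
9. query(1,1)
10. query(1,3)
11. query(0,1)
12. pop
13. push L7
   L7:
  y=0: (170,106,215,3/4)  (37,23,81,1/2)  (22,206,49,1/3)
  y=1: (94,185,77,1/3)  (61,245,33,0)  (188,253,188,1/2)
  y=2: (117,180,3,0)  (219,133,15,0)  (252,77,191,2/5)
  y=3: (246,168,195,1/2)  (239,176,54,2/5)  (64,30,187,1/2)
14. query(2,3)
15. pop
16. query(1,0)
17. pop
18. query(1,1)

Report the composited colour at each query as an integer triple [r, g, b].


(0,1) stack=L1,L2; from [0,0,0]:
+L1 (α=1) → [10, 11, 249]
+L2 (α=1/6) → [122/3, 119/6, 1453/6]
→ [41, 20, 242]

(1,2) stack=L1,L2,L3; from [0,0,0]:
+L1 (α=1/6) → [175/6, 163/6, 32]
+L2 (α=0) → [175/6, 163/6, 32]
+L3 (α=2/5) → [1187/10, 439/10, 56]
→ [119, 44, 56]

at x=1,y=1 over L1,L2,L3,L4,L5,L6:
after L1 α=5/7: [940/7, 335/7, 865/7]
after L2 α=3/5: [4232/35, 2644/35, 1814/35]
after L3 α=1/7: [33232/245, 21954/245, 15329/245]
after L4 α=3/5: [248744/1225, 223983/1225, 70348/1225]
after L5 α=1/2: [308769/2450, 471433/2450, 311673/2450]
after L6 α=1/4: [1325657/9800, 1666649/9800, 1444619/9800]
= [135, 170, 147]

query (1,3) [L1,L2,L3,L4,L5,L6] — begin 0,0,0
L1 α=1/7: [124/7, 82/7, 166/7]
L2 α=1/2: [1265/14, 635/14, 132/7]
L3 α=3/4: [6683/56, 10295/56, 381/14]
L4 α=1/2: [10771/112, 18583/112, 3405/28]
L5 α=1/4: [50121/448, 58325/448, 11867/112]
L6 α=7/8: [787081/3584, 296661/3584, 123979/896]
= [220, 83, 138]

(0,1) stack=L1,L2,L3,L4,L5,L6; from [0,0,0]:
after L1 α=1: [10, 11, 249]
after L2 α=1/6: [122/3, 119/6, 1453/6]
after L3 α=1/8: [571/12, 845/48, 11647/48]
after L4 α=1: [183, 221, 165]
after L5 α=1/6: [1151/6, 190, 941/6]
after L6 α=1/2: [2249/12, 178, 1259/12]
rounded: [187, 178, 105]

query (2,3) [L1,L2,L3,L4,L5,L7] — begin 0,0,0
L1 α=1/2: [37/2, 109, 100]
L2 α=1/3: [202/3, 147, 395/3]
L3 α=5/7: [884/21, 1459/7, 985/21]
L4 α=1/2: [1261/21, 3167/14, 1195/42]
L5 α=1: [132, 254, 182]
L7 α=1/2: [98, 142, 369/2]
→ [98, 142, 184]

(1,0) stack=L1,L2,L3,L4,L5; from [0,0,0]:
after L1 α=5/7: [785/7, 415/7, 755/7]
after L2 α=1: [188, 9, 255]
after L3 α=0: [188, 9, 255]
after L4 α=3/4: [188, 57/2, 126]
after L5 α=3/4: [463/2, 921/8, 747/4]
= [232, 115, 187]

at x=1,y=1 over L1,L2,L3,L4:
+L1 (α=5/7) → [940/7, 335/7, 865/7]
+L2 (α=3/5) → [4232/35, 2644/35, 1814/35]
+L3 (α=1/7) → [33232/245, 21954/245, 15329/245]
+L4 (α=3/5) → [248744/1225, 223983/1225, 70348/1225]
→ [203, 183, 57]


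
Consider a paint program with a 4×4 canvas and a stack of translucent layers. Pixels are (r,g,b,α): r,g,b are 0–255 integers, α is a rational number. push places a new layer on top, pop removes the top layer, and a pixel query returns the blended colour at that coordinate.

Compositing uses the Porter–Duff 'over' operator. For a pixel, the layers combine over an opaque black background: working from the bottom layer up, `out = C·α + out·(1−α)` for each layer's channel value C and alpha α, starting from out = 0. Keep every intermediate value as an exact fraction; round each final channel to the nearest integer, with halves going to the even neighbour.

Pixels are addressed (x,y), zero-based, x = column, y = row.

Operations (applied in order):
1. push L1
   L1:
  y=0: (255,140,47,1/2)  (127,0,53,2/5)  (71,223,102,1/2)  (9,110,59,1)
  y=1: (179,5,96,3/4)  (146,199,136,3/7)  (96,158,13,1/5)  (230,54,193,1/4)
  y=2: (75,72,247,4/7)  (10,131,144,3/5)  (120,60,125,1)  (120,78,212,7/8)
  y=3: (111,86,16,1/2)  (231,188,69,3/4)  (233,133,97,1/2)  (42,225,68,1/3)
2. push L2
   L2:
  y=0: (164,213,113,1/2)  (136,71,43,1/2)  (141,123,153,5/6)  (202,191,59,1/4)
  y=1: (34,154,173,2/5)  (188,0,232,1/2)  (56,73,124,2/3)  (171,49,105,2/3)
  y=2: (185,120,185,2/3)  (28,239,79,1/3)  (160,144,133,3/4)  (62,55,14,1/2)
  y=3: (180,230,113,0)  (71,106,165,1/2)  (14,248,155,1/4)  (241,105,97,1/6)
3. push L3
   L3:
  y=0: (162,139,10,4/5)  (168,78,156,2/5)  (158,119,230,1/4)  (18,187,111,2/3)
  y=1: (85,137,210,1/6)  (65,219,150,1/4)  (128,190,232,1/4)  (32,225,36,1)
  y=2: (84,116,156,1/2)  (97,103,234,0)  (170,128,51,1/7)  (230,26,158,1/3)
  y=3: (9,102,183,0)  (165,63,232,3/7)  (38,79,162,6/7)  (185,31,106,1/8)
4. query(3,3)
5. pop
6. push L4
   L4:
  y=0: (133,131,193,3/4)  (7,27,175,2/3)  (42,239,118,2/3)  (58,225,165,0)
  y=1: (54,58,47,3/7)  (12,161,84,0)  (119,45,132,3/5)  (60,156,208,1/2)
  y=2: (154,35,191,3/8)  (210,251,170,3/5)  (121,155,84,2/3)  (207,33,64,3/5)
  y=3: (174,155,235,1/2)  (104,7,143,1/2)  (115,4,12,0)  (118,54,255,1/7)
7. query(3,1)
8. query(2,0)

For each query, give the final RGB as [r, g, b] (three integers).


query (3,3) [L1,L2,L3] — begin 0,0,0
L1 α=1/3: [14, 75, 68/3]
L2 α=1/6: [311/6, 80, 631/18]
L3 α=1/8: [3287/48, 591/8, 6325/144]
= [68, 74, 44]

(3,1) stack=L1,L2,L4; from [0,0,0]:
+L1 (α=1/4) → [115/2, 27/2, 193/4]
+L2 (α=2/3) → [799/6, 223/6, 1033/12]
+L4 (α=1/2) → [1159/12, 1159/12, 3529/24]
→ [97, 97, 147]

query (2,0) [L1,L2,L4] — begin 0,0,0
after L1 α=1/2: [71/2, 223/2, 51]
after L2 α=5/6: [1481/12, 1453/12, 136]
after L4 α=2/3: [2489/36, 7189/36, 124]
= [69, 200, 124]


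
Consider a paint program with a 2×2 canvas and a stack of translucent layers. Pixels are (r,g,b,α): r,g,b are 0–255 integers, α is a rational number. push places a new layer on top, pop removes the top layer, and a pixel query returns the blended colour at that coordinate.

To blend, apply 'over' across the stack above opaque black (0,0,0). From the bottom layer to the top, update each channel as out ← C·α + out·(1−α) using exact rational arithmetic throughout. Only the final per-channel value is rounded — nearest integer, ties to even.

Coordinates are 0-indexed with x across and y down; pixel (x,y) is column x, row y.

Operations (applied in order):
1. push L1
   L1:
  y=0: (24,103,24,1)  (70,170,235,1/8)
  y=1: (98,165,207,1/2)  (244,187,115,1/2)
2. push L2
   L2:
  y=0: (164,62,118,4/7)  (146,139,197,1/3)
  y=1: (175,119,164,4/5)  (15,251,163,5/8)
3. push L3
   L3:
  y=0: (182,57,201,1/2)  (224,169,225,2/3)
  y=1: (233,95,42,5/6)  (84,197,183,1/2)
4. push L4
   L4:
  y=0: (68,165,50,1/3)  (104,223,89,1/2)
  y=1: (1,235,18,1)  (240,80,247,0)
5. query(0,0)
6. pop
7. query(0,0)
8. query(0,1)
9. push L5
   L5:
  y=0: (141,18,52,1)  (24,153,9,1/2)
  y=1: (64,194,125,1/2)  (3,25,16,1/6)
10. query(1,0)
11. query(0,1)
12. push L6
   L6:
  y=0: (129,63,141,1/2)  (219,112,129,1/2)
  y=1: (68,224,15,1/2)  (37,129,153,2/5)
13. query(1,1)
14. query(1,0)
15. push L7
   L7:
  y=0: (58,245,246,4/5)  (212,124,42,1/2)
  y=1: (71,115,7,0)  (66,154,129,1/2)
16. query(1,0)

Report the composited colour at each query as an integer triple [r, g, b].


at x=0,y=0 over L1,L2,L3,L4:
+L1 (α=1) → [24, 103, 24]
+L2 (α=4/7) → [104, 557/7, 544/7]
+L3 (α=1/2) → [143, 478/7, 1951/14]
+L4 (α=1/3) → [118, 2111/21, 767/7]
→ [118, 101, 110]

(0,0) stack=L1,L2,L3; from [0,0,0]:
L1 α=1: [24, 103, 24]
L2 α=4/7: [104, 557/7, 544/7]
L3 α=1/2: [143, 478/7, 1951/14]
→ [143, 68, 139]

at x=0,y=1 over L1,L2,L3:
+L1 (α=1/2) → [49, 165/2, 207/2]
+L2 (α=4/5) → [749/5, 1117/10, 1519/10]
+L3 (α=5/6) → [3287/15, 5867/60, 3619/60]
= [219, 98, 60]

(1,0) stack=L1,L2,L3,L5; from [0,0,0]:
after L1 α=1/8: [35/4, 85/4, 235/8]
after L2 α=1/3: [109/2, 121/2, 341/4]
after L3 α=2/3: [335/2, 797/6, 2141/12]
after L5 α=1/2: [383/4, 1715/12, 2249/24]
= [96, 143, 94]

(0,1) stack=L1,L2,L3,L5; from [0,0,0]:
+L1 (α=1/2) → [49, 165/2, 207/2]
+L2 (α=4/5) → [749/5, 1117/10, 1519/10]
+L3 (α=5/6) → [3287/15, 5867/60, 3619/60]
+L5 (α=1/2) → [4247/30, 17507/120, 11119/120]
rounded: [142, 146, 93]

at x=1,y=1 over L1,L2,L3,L5,L6:
L1 α=1/2: [122, 187/2, 115/2]
L2 α=5/8: [441/8, 3071/16, 1975/16]
L3 α=1/2: [1113/16, 6223/32, 4903/32]
L5 α=1/6: [1871/32, 31915/192, 25027/192]
L6 α=2/5: [7981/160, 48427/320, 44611/320]
→ [50, 151, 139]

at x=1,y=0 over L1,L2,L3,L5,L6:
+L1 (α=1/8) → [35/4, 85/4, 235/8]
+L2 (α=1/3) → [109/2, 121/2, 341/4]
+L3 (α=2/3) → [335/2, 797/6, 2141/12]
+L5 (α=1/2) → [383/4, 1715/12, 2249/24]
+L6 (α=1/2) → [1259/8, 3059/24, 5345/48]
= [157, 127, 111]

(1,0) stack=L1,L2,L3,L5,L6,L7; from [0,0,0]:
after L1 α=1/8: [35/4, 85/4, 235/8]
after L2 α=1/3: [109/2, 121/2, 341/4]
after L3 α=2/3: [335/2, 797/6, 2141/12]
after L5 α=1/2: [383/4, 1715/12, 2249/24]
after L6 α=1/2: [1259/8, 3059/24, 5345/48]
after L7 α=1/2: [2955/16, 6035/48, 7361/96]
rounded: [185, 126, 77]


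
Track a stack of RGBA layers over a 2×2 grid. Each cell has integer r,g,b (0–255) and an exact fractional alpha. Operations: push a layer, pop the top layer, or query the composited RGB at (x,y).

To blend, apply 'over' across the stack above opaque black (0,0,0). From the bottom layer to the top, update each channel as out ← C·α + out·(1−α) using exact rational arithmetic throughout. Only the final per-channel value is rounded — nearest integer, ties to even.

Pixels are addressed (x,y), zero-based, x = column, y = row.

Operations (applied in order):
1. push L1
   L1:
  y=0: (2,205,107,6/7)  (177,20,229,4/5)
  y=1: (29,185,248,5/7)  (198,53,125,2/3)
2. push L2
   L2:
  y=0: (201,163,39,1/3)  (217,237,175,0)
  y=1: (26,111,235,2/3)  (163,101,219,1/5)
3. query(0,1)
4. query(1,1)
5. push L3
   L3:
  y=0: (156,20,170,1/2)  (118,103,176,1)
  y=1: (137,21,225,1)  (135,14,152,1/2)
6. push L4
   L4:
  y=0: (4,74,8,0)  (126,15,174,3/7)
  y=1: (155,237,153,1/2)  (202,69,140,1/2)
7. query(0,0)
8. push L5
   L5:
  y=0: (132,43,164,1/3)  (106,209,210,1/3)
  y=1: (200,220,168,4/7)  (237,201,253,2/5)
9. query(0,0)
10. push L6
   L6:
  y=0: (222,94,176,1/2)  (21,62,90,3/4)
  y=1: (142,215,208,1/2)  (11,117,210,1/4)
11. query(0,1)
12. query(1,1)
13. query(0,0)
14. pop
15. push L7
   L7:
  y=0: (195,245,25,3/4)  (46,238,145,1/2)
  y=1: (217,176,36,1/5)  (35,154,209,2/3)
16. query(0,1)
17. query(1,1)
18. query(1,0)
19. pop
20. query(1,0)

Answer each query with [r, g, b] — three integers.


at x=0,y=1 over L1,L2:
after L1 α=5/7: [145/7, 925/7, 1240/7]
after L2 α=2/3: [509/21, 2479/21, 1510/7]
→ [24, 118, 216]

at x=1,y=1 over L1,L2:
+L1 (α=2/3) → [132, 106/3, 250/3]
+L2 (α=1/5) → [691/5, 727/15, 1657/15]
rounded: [138, 48, 110]

query (0,0) [L1,L2,L3,L4] — begin 0,0,0
+L1 (α=6/7) → [12/7, 1230/7, 642/7]
+L2 (α=1/3) → [477/7, 3601/21, 519/7]
+L3 (α=1/2) → [1569/14, 4021/42, 1709/14]
+L4 (α=0) → [1569/14, 4021/42, 1709/14]
= [112, 96, 122]

query (0,0) [L1,L2,L3,L4,L5] — begin 0,0,0
after L1 α=6/7: [12/7, 1230/7, 642/7]
after L2 α=1/3: [477/7, 3601/21, 519/7]
after L3 α=1/2: [1569/14, 4021/42, 1709/14]
after L4 α=0: [1569/14, 4021/42, 1709/14]
after L5 α=1/3: [831/7, 4924/63, 2857/21]
rounded: [119, 78, 136]

(0,1) stack=L1,L2,L3,L4,L5,L6; from [0,0,0]:
after L1 α=5/7: [145/7, 925/7, 1240/7]
after L2 α=2/3: [509/21, 2479/21, 1510/7]
after L3 α=1: [137, 21, 225]
after L4 α=1/2: [146, 129, 189]
after L5 α=4/7: [1238/7, 181, 177]
after L6 α=1/2: [1116/7, 198, 385/2]
rounded: [159, 198, 192]

(1,1) stack=L1,L2,L3,L4,L5,L6; from [0,0,0]:
+L1 (α=2/3) → [132, 106/3, 250/3]
+L2 (α=1/5) → [691/5, 727/15, 1657/15]
+L3 (α=1/2) → [683/5, 937/30, 3937/30]
+L4 (α=1/2) → [1693/10, 3007/60, 8137/60]
+L5 (α=2/5) → [9819/50, 11047/100, 18257/100]
+L6 (α=1/4) → [30007/200, 44841/400, 75771/400]
= [150, 112, 189]

at x=0,y=0 over L1,L2,L3,L4,L5,L6:
+L1 (α=6/7) → [12/7, 1230/7, 642/7]
+L2 (α=1/3) → [477/7, 3601/21, 519/7]
+L3 (α=1/2) → [1569/14, 4021/42, 1709/14]
+L4 (α=0) → [1569/14, 4021/42, 1709/14]
+L5 (α=1/3) → [831/7, 4924/63, 2857/21]
+L6 (α=1/2) → [2385/14, 5423/63, 6553/42]
rounded: [170, 86, 156]

query (0,1) [L1,L2,L3,L4,L5,L7] — begin 0,0,0
L1 α=5/7: [145/7, 925/7, 1240/7]
L2 α=2/3: [509/21, 2479/21, 1510/7]
L3 α=1: [137, 21, 225]
L4 α=1/2: [146, 129, 189]
L5 α=4/7: [1238/7, 181, 177]
L7 α=1/5: [6471/35, 180, 744/5]
rounded: [185, 180, 149]

at x=1,y=1 over L1,L2,L3,L4,L5,L7:
+L1 (α=2/3) → [132, 106/3, 250/3]
+L2 (α=1/5) → [691/5, 727/15, 1657/15]
+L3 (α=1/2) → [683/5, 937/30, 3937/30]
+L4 (α=1/2) → [1693/10, 3007/60, 8137/60]
+L5 (α=2/5) → [9819/50, 11047/100, 18257/100]
+L7 (α=2/3) → [13319/150, 13949/100, 20019/100]
= [89, 139, 200]

query (1,0) [L1,L2,L3,L4,L5,L7] — begin 0,0,0
+L1 (α=4/5) → [708/5, 16, 916/5]
+L2 (α=0) → [708/5, 16, 916/5]
+L3 (α=1) → [118, 103, 176]
+L4 (α=3/7) → [850/7, 457/7, 1226/7]
+L5 (α=1/3) → [814/7, 2377/21, 3922/21]
+L7 (α=1/2) → [568/7, 7375/42, 6967/42]
= [81, 176, 166]

at x=1,y=0 over L1,L2,L3,L4,L5:
after L1 α=4/5: [708/5, 16, 916/5]
after L2 α=0: [708/5, 16, 916/5]
after L3 α=1: [118, 103, 176]
after L4 α=3/7: [850/7, 457/7, 1226/7]
after L5 α=1/3: [814/7, 2377/21, 3922/21]
→ [116, 113, 187]


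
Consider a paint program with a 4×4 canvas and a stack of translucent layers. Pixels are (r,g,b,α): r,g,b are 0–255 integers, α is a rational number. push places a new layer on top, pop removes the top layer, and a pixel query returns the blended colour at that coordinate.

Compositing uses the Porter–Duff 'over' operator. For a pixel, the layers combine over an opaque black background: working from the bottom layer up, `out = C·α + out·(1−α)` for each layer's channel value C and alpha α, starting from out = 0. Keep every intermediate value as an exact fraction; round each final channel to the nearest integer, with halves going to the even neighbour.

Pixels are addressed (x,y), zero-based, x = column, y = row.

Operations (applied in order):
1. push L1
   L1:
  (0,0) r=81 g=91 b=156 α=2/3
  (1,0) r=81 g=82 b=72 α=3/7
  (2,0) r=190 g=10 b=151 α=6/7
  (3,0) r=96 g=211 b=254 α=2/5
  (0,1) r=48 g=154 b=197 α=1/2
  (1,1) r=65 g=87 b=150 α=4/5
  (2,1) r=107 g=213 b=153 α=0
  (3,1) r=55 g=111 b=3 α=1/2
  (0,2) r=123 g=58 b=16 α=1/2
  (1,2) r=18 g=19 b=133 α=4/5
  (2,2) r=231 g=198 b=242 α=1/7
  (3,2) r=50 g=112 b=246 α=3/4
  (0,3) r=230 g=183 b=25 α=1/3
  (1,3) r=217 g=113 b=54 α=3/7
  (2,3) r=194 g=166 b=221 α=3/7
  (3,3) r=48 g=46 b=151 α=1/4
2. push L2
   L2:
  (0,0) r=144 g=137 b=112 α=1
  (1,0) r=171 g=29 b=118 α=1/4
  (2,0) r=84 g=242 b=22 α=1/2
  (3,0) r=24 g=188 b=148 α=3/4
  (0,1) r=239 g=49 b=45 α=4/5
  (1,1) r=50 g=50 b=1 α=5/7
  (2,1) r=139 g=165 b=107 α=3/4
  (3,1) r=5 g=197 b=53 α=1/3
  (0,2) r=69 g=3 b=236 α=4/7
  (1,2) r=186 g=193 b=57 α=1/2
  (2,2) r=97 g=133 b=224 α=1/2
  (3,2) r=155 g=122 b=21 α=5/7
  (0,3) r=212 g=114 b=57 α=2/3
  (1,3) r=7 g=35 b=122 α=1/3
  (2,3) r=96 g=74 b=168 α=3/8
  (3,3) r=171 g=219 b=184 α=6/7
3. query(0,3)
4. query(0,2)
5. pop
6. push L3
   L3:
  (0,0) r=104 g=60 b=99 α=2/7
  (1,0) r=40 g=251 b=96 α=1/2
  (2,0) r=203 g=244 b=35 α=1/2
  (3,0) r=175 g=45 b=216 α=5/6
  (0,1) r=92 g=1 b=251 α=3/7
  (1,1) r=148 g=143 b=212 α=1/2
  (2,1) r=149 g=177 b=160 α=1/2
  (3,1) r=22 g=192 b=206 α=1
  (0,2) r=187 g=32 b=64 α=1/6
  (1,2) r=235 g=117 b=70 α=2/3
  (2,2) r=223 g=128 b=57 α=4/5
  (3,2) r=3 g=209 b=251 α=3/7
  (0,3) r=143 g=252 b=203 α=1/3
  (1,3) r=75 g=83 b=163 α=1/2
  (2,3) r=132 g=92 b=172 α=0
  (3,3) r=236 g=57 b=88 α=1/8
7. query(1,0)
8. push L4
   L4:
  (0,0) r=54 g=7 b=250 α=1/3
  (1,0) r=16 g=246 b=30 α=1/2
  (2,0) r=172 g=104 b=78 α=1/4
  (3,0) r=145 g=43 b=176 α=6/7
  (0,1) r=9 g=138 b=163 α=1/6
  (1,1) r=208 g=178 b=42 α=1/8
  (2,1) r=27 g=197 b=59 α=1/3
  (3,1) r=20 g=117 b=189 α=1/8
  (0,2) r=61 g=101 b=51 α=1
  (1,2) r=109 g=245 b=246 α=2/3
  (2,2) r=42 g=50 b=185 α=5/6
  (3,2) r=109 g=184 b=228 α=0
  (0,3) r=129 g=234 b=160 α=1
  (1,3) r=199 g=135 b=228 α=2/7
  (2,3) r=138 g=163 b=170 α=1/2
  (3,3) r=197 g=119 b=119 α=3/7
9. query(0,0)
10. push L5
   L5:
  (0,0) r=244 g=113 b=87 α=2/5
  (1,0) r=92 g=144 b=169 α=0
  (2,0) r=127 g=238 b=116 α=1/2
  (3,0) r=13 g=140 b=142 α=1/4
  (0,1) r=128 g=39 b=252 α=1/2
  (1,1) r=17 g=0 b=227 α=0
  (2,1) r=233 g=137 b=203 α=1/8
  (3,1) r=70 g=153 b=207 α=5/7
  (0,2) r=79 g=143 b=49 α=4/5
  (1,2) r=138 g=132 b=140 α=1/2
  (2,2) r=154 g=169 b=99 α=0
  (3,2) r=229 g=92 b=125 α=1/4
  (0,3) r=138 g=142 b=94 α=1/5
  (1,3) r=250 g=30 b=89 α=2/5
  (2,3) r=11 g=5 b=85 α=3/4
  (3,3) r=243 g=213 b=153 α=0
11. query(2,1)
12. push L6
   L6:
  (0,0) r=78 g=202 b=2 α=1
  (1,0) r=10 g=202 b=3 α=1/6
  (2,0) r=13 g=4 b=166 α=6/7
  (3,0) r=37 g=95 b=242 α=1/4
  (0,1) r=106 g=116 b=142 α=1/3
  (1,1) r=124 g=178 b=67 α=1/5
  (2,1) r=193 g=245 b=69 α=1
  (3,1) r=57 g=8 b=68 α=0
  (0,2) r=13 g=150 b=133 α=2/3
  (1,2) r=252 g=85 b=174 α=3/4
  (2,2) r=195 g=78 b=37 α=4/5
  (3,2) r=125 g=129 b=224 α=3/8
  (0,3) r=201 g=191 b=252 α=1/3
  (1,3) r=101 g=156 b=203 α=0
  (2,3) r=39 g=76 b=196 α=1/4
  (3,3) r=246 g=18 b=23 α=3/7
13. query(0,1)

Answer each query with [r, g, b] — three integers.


query (0,3) [L1,L2] — begin 0,0,0
L1 α=1/3: [230/3, 61, 25/3]
L2 α=2/3: [1502/9, 289/3, 367/9]
rounded: [167, 96, 41]

query (0,2) [L1,L2] — begin 0,0,0
+L1 (α=1/2) → [123/2, 29, 8]
+L2 (α=4/7) → [921/14, 99/7, 968/7]
= [66, 14, 138]

(1,0) stack=L1,L3; from [0,0,0]:
+L1 (α=3/7) → [243/7, 246/7, 216/7]
+L3 (α=1/2) → [523/14, 2003/14, 444/7]
= [37, 143, 63]

(0,0) stack=L1,L3,L4; from [0,0,0]:
L1 α=2/3: [54, 182/3, 104]
L3 α=2/7: [478/7, 1270/21, 718/7]
L4 α=1/3: [1334/21, 2687/63, 1062/7]
→ [64, 43, 152]

at x=2,y=1 over L1,L3,L4,L5:
L1 α=0: [0, 0, 0]
L3 α=1/2: [149/2, 177/2, 80]
L4 α=1/3: [176/3, 374/3, 73]
L5 α=1/8: [1931/24, 3029/24, 357/4]
rounded: [80, 126, 89]

query (0,1) [L1,L3,L4,L5,L6] — begin 0,0,0
L1 α=1/2: [24, 77, 197/2]
L3 α=3/7: [372/7, 311/7, 1147/7]
L4 α=1/6: [641/14, 2521/42, 1146/7]
L5 α=1/2: [2433/28, 4159/84, 1455/7]
L6 α=1/3: [3917/42, 9031/126, 3904/21]
rounded: [93, 72, 186]


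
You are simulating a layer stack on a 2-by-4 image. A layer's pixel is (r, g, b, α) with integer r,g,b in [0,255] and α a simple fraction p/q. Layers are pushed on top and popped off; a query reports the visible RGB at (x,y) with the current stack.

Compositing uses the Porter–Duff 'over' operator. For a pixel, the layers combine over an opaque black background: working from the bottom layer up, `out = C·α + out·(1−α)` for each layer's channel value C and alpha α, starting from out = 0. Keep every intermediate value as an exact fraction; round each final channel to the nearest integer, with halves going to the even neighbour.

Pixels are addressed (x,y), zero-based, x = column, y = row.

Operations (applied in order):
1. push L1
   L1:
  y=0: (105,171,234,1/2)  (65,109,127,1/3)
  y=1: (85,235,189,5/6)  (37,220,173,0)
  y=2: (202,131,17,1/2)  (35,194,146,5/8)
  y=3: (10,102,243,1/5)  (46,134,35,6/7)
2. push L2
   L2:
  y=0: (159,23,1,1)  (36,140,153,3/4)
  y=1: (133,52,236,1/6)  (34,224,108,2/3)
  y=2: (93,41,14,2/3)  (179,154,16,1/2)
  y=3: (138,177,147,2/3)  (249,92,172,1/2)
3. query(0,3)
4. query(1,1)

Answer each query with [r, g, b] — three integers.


query (0,3) [L1,L2] — begin 0,0,0
+L1 (α=1/5) → [2, 102/5, 243/5]
+L2 (α=2/3) → [278/3, 624/5, 571/5]
rounded: [93, 125, 114]

(1,1) stack=L1,L2; from [0,0,0]:
+L1 (α=0) → [0, 0, 0]
+L2 (α=2/3) → [68/3, 448/3, 72]
→ [23, 149, 72]


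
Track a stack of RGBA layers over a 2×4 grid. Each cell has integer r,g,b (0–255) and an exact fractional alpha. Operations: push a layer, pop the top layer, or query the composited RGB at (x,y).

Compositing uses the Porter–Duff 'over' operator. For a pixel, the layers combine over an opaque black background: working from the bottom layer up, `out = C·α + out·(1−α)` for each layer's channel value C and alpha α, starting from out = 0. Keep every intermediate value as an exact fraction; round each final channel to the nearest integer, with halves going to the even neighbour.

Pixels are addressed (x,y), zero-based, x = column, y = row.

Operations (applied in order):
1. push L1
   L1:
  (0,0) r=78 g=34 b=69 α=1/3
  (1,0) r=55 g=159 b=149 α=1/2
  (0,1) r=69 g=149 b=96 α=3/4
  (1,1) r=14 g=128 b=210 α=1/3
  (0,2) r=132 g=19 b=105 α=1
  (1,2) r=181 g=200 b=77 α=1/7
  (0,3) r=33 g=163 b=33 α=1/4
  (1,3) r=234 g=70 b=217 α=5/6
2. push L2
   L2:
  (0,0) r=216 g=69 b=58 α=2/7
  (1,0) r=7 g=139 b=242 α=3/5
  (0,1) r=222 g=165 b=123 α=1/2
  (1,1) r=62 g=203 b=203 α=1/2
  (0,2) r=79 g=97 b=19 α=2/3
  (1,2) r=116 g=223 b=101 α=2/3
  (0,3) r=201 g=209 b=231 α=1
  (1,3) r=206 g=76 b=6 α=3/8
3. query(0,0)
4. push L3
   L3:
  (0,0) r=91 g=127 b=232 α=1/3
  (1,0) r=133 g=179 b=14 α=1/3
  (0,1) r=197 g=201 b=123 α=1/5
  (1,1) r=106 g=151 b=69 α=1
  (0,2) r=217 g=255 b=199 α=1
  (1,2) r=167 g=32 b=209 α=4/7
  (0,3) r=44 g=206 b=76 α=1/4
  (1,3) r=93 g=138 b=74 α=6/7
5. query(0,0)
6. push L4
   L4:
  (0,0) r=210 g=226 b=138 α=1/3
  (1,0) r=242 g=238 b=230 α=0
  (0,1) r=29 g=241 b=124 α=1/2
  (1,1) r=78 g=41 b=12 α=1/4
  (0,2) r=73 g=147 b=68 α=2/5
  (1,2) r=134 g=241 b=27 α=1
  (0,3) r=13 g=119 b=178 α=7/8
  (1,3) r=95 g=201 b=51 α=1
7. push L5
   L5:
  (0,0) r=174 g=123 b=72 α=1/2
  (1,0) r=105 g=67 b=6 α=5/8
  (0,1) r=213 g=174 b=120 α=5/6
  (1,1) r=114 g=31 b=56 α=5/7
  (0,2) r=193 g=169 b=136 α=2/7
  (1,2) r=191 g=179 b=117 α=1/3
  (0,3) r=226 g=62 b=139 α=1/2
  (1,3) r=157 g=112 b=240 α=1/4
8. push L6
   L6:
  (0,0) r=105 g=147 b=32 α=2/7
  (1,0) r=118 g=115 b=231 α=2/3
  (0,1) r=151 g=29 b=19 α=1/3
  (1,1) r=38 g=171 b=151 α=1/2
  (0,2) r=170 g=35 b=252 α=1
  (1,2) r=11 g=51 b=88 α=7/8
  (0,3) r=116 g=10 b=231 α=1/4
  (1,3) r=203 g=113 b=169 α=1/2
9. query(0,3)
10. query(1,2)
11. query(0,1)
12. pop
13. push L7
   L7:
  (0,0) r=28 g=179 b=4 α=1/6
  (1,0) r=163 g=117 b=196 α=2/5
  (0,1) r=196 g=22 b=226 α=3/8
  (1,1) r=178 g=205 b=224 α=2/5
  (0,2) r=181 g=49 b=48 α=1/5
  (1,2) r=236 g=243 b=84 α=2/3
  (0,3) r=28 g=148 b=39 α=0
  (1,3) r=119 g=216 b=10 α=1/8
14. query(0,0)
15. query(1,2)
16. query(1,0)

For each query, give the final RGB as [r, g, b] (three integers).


query (0,0) [L1,L2] — begin 0,0,0
L1 α=1/3: [26, 34/3, 23]
L2 α=2/7: [562/7, 584/21, 33]
→ [80, 28, 33]

at x=0,y=0 over L1,L2,L3:
L1 α=1/3: [26, 34/3, 23]
L2 α=2/7: [562/7, 584/21, 33]
L3 α=1/3: [587/7, 3835/63, 298/3]
rounded: [84, 61, 99]

query (0,3) [L1,L2,L3,L4,L5,L6] — begin 0,0,0
after L1 α=1/4: [33/4, 163/4, 33/4]
after L2 α=1: [201, 209, 231]
after L3 α=1/4: [647/4, 833/4, 769/4]
after L4 α=7/8: [1011/32, 4165/32, 5753/32]
after L5 α=1/2: [8243/64, 6149/64, 10201/64]
after L6 α=1/4: [32153/256, 19087/256, 45387/256]
rounded: [126, 75, 177]

at x=1,y=2 over L1,L2,L3,L4,L5,L6:
+L1 (α=1/7) → [181/7, 200/7, 11]
+L2 (α=2/3) → [1805/21, 3322/21, 71]
+L3 (α=4/7) → [6481/49, 4218/49, 1049/7]
+L4 (α=1) → [134, 241, 27]
+L5 (α=1/3) → [153, 661/3, 57]
+L6 (α=7/8) → [115/4, 433/6, 673/8]
= [29, 72, 84]

(0,1) stack=L1,L2,L3,L4,L5,L6; from [0,0,0]:
after L1 α=3/4: [207/4, 447/4, 72]
after L2 α=1/2: [1095/8, 1107/8, 195/2]
after L3 α=1/5: [1489/10, 1509/10, 513/5]
after L4 α=1/2: [1779/20, 3919/20, 1133/10]
after L5 α=5/6: [7693/40, 21319/120, 7133/60]
after L6 α=1/3: [3571/20, 23059/180, 7703/90]
rounded: [179, 128, 86]

query (0,0) [L1,L2,L3,L4,L5,L7] — begin 0,0,0
L1 α=1/3: [26, 34/3, 23]
L2 α=2/7: [562/7, 584/21, 33]
L3 α=1/3: [587/7, 3835/63, 298/3]
L4 α=1/3: [2644/21, 21908/189, 1010/9]
L5 α=1/2: [3149/21, 45155/378, 829/9]
L7 α=1/6: [16333/126, 293437/2268, 4181/54]
→ [130, 129, 77]

at x=1,y=2 over L1,L2,L3,L4,L5,L7:
after L1 α=1/7: [181/7, 200/7, 11]
after L2 α=2/3: [1805/21, 3322/21, 71]
after L3 α=4/7: [6481/49, 4218/49, 1049/7]
after L4 α=1: [134, 241, 27]
after L5 α=1/3: [153, 661/3, 57]
after L7 α=2/3: [625/3, 2119/9, 75]
→ [208, 235, 75]

at x=1,y=0 over L1,L2,L3,L4,L5,L7:
+L1 (α=1/2) → [55/2, 159/2, 149/2]
+L2 (α=3/5) → [76/5, 576/5, 175]
+L3 (α=1/3) → [817/15, 2047/15, 364/3]
+L4 (α=0) → [817/15, 2047/15, 364/3]
+L5 (α=5/8) → [1721/20, 1861/20, 197/4]
+L7 (α=2/5) → [11683/100, 10263/100, 2159/20]
→ [117, 103, 108]


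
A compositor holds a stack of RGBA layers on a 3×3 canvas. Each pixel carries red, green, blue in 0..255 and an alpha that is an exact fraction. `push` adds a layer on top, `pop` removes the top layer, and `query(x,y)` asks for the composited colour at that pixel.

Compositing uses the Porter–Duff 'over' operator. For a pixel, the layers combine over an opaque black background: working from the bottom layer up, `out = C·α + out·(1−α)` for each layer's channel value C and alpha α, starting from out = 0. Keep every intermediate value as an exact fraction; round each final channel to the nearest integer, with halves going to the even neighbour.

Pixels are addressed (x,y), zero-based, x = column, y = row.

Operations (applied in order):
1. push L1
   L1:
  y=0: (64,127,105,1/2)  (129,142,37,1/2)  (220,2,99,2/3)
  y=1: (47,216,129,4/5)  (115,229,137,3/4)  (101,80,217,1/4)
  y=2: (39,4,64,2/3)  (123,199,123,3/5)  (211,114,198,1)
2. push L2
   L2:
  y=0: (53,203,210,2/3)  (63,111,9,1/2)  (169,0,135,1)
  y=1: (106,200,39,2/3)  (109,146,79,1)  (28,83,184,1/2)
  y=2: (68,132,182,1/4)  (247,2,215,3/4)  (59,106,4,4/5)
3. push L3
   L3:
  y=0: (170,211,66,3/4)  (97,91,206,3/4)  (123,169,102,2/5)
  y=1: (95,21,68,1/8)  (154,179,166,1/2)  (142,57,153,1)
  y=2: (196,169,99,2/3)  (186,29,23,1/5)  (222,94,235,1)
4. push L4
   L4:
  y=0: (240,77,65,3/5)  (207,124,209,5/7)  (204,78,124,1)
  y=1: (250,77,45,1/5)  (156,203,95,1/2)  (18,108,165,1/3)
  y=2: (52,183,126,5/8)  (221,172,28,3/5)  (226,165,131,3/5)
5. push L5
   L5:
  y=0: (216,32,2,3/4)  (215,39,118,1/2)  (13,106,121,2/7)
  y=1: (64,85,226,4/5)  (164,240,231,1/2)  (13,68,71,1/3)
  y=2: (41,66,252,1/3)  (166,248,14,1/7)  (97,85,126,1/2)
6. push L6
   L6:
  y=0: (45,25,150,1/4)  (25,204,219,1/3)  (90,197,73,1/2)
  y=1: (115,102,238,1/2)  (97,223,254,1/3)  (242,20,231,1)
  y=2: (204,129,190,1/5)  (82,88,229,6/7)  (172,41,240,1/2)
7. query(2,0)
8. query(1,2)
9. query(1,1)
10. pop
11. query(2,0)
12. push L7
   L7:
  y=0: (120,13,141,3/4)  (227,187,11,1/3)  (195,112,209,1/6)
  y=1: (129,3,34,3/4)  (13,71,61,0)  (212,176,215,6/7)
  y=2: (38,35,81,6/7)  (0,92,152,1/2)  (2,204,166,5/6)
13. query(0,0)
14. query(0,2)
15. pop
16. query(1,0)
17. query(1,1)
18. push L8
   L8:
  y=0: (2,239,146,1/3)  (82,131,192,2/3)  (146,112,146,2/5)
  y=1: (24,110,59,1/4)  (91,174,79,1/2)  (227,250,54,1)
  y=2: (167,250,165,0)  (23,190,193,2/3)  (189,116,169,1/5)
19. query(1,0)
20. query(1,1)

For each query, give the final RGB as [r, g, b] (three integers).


at x=2,y=0 over L1,L2,L3,L4,L5,L6:
+L1 (α=2/3) → [440/3, 4/3, 66]
+L2 (α=1) → [169, 0, 135]
+L3 (α=2/5) → [753/5, 338/5, 609/5]
+L4 (α=1) → [204, 78, 124]
+L5 (α=2/7) → [1046/7, 86, 862/7]
+L6 (α=1/2) → [838/7, 283/2, 1373/14]
rounded: [120, 142, 98]

(1,2) stack=L1,L2,L3,L4,L5,L6; from [0,0,0]:
L1 α=3/5: [369/5, 597/5, 369/5]
L2 α=3/4: [2037/10, 627/20, 1797/10]
L3 α=1/5: [5004/25, 772/25, 3709/25]
L4 α=3/5: [26583/125, 14444/125, 9518/125]
L5 α=1/7: [180248/875, 117664/875, 58858/875]
L6 α=6/7: [610748/6125, 579664/6125, 1261108/6125]
= [100, 95, 206]

at x=1,y=1 over L1,L2,L3,L4,L5,L6:
after L1 α=3/4: [345/4, 687/4, 411/4]
after L2 α=1: [109, 146, 79]
after L3 α=1/2: [263/2, 325/2, 245/2]
after L4 α=1/2: [575/4, 731/4, 435/4]
after L5 α=1/2: [1231/8, 1691/8, 1359/8]
after L6 α=1/3: [1619/12, 861/4, 2375/12]
= [135, 215, 198]

(2,0) stack=L1,L2,L3,L4,L5; from [0,0,0]:
after L1 α=2/3: [440/3, 4/3, 66]
after L2 α=1: [169, 0, 135]
after L3 α=2/5: [753/5, 338/5, 609/5]
after L4 α=1: [204, 78, 124]
after L5 α=2/7: [1046/7, 86, 862/7]
= [149, 86, 123]

(0,0) stack=L1,L2,L3,L4,L5,L7; from [0,0,0]:
L1 α=1/2: [32, 127/2, 105/2]
L2 α=2/3: [46, 313/2, 315/2]
L3 α=3/4: [139, 1579/8, 711/8]
L4 α=3/5: [998/5, 2503/20, 1491/20]
L5 α=3/4: [2119/10, 4423/80, 1611/80]
L7 α=3/4: [5719/40, 7543/320, 35451/320]
= [143, 24, 111]

(0,2) stack=L1,L2,L3,L4,L5,L7; from [0,0,0]:
L1 α=2/3: [26, 8/3, 128/3]
L2 α=1/4: [73/2, 35, 155/2]
L3 α=2/3: [857/6, 373/3, 551/6]
L4 α=5/8: [1377/16, 161, 1811/16]
L5 α=1/3: [1705/24, 388/3, 3827/24]
L7 α=6/7: [7177/168, 1018/21, 2213/24]
rounded: [43, 48, 92]

(1,0) stack=L1,L2,L3,L4,L5; from [0,0,0]:
after L1 α=1/2: [129/2, 71, 37/2]
after L2 α=1/2: [255/4, 91, 55/4]
after L3 α=3/4: [1419/16, 91, 2527/16]
after L4 α=5/7: [9699/56, 802/7, 10887/56]
after L5 α=1/2: [21739/112, 1075/14, 17495/112]
= [194, 77, 156]

(1,1) stack=L1,L2,L3,L4,L5; from [0,0,0]:
+L1 (α=3/4) → [345/4, 687/4, 411/4]
+L2 (α=1) → [109, 146, 79]
+L3 (α=1/2) → [263/2, 325/2, 245/2]
+L4 (α=1/2) → [575/4, 731/4, 435/4]
+L5 (α=1/2) → [1231/8, 1691/8, 1359/8]
= [154, 211, 170]

query (1,0) [L1,L2,L3,L4,L5,L8] — begin 0,0,0
L1 α=1/2: [129/2, 71, 37/2]
L2 α=1/2: [255/4, 91, 55/4]
L3 α=3/4: [1419/16, 91, 2527/16]
L4 α=5/7: [9699/56, 802/7, 10887/56]
L5 α=1/2: [21739/112, 1075/14, 17495/112]
L8 α=2/3: [13369/112, 1581/14, 60503/336]
→ [119, 113, 180]

(1,1) stack=L1,L2,L3,L4,L5,L8; from [0,0,0]:
L1 α=3/4: [345/4, 687/4, 411/4]
L2 α=1: [109, 146, 79]
L3 α=1/2: [263/2, 325/2, 245/2]
L4 α=1/2: [575/4, 731/4, 435/4]
L5 α=1/2: [1231/8, 1691/8, 1359/8]
L8 α=1/2: [1959/16, 3083/16, 1991/16]
rounded: [122, 193, 124]


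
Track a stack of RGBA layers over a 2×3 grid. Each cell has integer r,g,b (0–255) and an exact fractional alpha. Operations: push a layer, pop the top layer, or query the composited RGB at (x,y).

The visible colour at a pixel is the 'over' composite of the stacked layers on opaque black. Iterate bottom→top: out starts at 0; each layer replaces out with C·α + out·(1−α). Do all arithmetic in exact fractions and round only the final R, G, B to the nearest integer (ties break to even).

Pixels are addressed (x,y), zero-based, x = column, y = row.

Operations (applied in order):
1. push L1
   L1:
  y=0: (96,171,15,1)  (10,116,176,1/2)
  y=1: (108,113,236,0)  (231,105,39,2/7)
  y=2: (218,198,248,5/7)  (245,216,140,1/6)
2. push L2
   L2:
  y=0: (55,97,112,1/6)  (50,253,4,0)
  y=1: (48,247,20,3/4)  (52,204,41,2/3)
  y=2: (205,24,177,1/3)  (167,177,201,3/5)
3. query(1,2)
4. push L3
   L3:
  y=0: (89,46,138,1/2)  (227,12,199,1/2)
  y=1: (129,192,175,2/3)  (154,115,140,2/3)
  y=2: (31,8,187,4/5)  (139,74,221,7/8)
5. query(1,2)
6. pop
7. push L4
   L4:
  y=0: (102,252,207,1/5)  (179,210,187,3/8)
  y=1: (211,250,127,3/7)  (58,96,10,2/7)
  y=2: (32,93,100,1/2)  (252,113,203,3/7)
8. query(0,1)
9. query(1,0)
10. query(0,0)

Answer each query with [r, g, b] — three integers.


query (1,2) [L1,L2] — begin 0,0,0
L1 α=1/6: [245/6, 36, 70/3]
L2 α=3/5: [1748/15, 603/5, 1949/15]
rounded: [117, 121, 130]

query (1,2) [L1,L2,L3] — begin 0,0,0
+L1 (α=1/6) → [245/6, 36, 70/3]
+L2 (α=3/5) → [1748/15, 603/5, 1949/15]
+L3 (α=7/8) → [16343/120, 3193/40, 12577/60]
→ [136, 80, 210]

at x=0,y=1 over L1,L2,L4:
after L1 α=0: [0, 0, 0]
after L2 α=3/4: [36, 741/4, 15]
after L4 α=3/7: [111, 213, 63]
→ [111, 213, 63]

(1,0) stack=L1,L2,L4; from [0,0,0]:
after L1 α=1/2: [5, 58, 88]
after L2 α=0: [5, 58, 88]
after L4 α=3/8: [281/4, 115, 1001/8]
rounded: [70, 115, 125]

(0,0) stack=L1,L2,L4; from [0,0,0]:
after L1 α=1: [96, 171, 15]
after L2 α=1/6: [535/6, 476/3, 187/6]
after L4 α=1/5: [1376/15, 532/3, 199/3]
rounded: [92, 177, 66]


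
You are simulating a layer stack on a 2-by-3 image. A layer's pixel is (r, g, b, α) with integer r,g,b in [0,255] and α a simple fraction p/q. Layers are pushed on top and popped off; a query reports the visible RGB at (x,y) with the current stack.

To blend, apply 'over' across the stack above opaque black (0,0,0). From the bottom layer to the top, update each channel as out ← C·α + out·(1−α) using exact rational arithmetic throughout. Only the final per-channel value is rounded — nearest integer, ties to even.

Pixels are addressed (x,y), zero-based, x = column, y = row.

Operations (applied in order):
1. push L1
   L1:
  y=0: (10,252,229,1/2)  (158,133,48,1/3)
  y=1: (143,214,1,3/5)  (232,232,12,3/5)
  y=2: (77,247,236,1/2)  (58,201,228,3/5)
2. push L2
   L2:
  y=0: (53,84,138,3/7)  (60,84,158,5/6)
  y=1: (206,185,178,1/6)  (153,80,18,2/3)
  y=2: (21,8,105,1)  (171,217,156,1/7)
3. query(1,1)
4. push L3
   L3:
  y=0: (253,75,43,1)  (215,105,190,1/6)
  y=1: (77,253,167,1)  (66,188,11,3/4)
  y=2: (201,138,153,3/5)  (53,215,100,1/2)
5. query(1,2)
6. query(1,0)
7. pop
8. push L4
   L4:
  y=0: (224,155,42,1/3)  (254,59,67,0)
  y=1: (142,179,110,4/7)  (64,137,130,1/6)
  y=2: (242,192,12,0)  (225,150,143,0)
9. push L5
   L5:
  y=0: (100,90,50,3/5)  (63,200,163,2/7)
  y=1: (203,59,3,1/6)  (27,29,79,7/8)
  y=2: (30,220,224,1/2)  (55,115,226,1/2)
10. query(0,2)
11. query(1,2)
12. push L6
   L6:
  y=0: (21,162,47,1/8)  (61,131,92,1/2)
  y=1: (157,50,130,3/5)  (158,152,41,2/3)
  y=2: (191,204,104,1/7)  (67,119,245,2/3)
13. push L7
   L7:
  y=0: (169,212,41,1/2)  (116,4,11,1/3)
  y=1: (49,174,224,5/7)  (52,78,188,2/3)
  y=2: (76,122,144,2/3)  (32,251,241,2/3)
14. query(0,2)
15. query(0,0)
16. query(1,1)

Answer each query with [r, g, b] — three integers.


at x=1,y=1 over L1,L2:
L1 α=3/5: [696/5, 696/5, 36/5]
L2 α=2/3: [742/5, 1496/15, 72/5]
rounded: [148, 100, 14]

(1,2) stack=L1,L2,L3; from [0,0,0]:
L1 α=3/5: [174/5, 603/5, 684/5]
L2 α=1/7: [1899/35, 4703/35, 4884/35]
L3 α=1/2: [1877/35, 6114/35, 4192/35]
→ [54, 175, 120]

query (1,0) [L1,L2,L3] — begin 0,0,0
L1 α=1/3: [158/3, 133/3, 16]
L2 α=5/6: [529/9, 1393/18, 403/3]
L3 α=1/6: [2290/27, 8855/108, 2585/18]
= [85, 82, 144]

query (0,2) [L1,L2,L4,L5] — begin 0,0,0
+L1 (α=1/2) → [77/2, 247/2, 118]
+L2 (α=1) → [21, 8, 105]
+L4 (α=0) → [21, 8, 105]
+L5 (α=1/2) → [51/2, 114, 329/2]
→ [26, 114, 164]

query (1,2) [L1,L2,L4,L5] — begin 0,0,0
L1 α=3/5: [174/5, 603/5, 684/5]
L2 α=1/7: [1899/35, 4703/35, 4884/35]
L4 α=0: [1899/35, 4703/35, 4884/35]
L5 α=1/2: [1912/35, 4364/35, 6397/35]
= [55, 125, 183]

query (0,2) [L1,L2,L4,L5,L6,L7] — begin 0,0,0
L1 α=1/2: [77/2, 247/2, 118]
L2 α=1: [21, 8, 105]
L4 α=0: [21, 8, 105]
L5 α=1/2: [51/2, 114, 329/2]
L6 α=1/7: [344/7, 888/7, 1091/7]
L7 α=2/3: [1408/21, 2596/21, 3107/21]
rounded: [67, 124, 148]

(0,0) stack=L1,L2,L4,L5,L6,L7; from [0,0,0]:
+L1 (α=1/2) → [5, 126, 229/2]
+L2 (α=3/7) → [179/7, 108, 872/7]
+L4 (α=1/3) → [642/7, 371/3, 2038/21]
+L5 (α=3/5) → [3384/35, 1552/15, 7226/105]
+L6 (α=1/8) → [3489/40, 6647/60, 7931/120]
+L7 (α=1/2) → [10249/80, 19367/120, 12851/240]
→ [128, 161, 54]

query (1,1) [L1,L2,L4,L5,L6,L7] — begin 0,0,0
after L1 α=3/5: [696/5, 696/5, 36/5]
after L2 α=2/3: [742/5, 1496/15, 72/5]
after L4 α=1/6: [403/3, 1907/18, 101/3]
after L5 α=7/8: [485/12, 5561/144, 220/3]
after L6 α=2/3: [4277/36, 49337/432, 466/9]
after L7 α=2/3: [8021/108, 116729/1296, 3850/27]
= [74, 90, 143]
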